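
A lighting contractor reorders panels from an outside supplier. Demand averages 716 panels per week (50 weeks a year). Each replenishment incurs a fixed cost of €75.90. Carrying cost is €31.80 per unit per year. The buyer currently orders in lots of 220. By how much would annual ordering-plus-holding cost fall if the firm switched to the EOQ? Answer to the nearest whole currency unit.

Extra cost ≈ €2,703 per year

Annual demand D = 716 × 50 = 35,800.
EOQ = √(2DS/H) = √(2 × 35,800 × 75.9 / 31.8) ≈ 413.39.
Cost at Q* = (D/Q*)S + (Q*/2)H = √(2DSH) ≈ €13,145.92.
Cost at Q = 220: (35,800/220)×75.9 + (220/2)×31.8 = €12,351.00 + €3,498.00 = €15,849.00.
Excess = €15,849.00 − €13,145.92 = €2,703.08.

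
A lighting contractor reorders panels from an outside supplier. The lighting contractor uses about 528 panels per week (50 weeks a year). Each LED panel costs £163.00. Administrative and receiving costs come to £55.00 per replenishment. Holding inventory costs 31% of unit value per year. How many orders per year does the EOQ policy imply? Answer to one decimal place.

Annual demand D = 528 × 50 = 26,400.
Holding cost H = 0.31 × £163.00 = £50.5300 per unit per year.
Q* = √(2DS/H) = √(2 × 26,400 × 55 / 50.53) ≈ 239.73.
Orders per year = D / Q* = 26,400 / 239.73 ≈ 110.124.

N ≈ 110.1 orders per year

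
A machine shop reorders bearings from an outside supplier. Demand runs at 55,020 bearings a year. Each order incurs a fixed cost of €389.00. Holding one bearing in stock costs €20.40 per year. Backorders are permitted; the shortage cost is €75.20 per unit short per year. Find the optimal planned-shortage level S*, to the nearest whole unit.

With planned backorders, Q* = √(2DS/H) · √((H+B)/B).
√(2DS/H) = √(2 × 55,020 × 389 / 20.4) = 1448.555.
√((H+B)/B) = √((20.4+75.2)/75.2) = 1.1275.
Q* ≈ 1633.259.
S* = Q* · H/(H+B) = 1633.259 × 20.4/95.6 ≈ 348.520.

S* ≈ 349 bearings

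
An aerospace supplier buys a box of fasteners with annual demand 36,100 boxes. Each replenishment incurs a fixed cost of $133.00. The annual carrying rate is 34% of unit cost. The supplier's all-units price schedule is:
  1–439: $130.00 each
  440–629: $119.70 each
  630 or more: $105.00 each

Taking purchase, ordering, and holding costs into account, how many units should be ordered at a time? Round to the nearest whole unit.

Holding cost per unit per year at price C is H = 0.34·C.
Candidates are each tier's EOQ (if it falls in that tier) and each price-break quantity.
Tier 1 ($130.00): EOQ = 466.1 exceeds tier's upper bound 439, so this tier is dominated.
EOQ at $119.70 = 485.7 (feasible in tier 2): TC = 36,100×$119.70 + (36,100/485.7)×133 + (485.7/2)×0.34×$119.70 = $4,340,938.83.
EOQ at $105.00 = 518.6 < 630, so use break Q=630: TC = 36,100×$105.00 + (36,100/630.0)×133 + (630.0/2)×0.34×$105.00 = $3,809,366.61.
Lowest total cost is $3,809,366.61 at Q = 630.0.

Q* ≈ 630 boxes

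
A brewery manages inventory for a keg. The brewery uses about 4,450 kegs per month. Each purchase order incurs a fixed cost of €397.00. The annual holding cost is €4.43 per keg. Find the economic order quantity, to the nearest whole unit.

Q* ≈ 3,094 kegs

Annual demand D = 4,450 × 12 = 53,400.
EOQ = √(2DS / H) = √(2 × 53,400 × 397 / 4.43).
= √(42,399,600 / 4.43) = √9,571,015.8014 ≈ 3093.706.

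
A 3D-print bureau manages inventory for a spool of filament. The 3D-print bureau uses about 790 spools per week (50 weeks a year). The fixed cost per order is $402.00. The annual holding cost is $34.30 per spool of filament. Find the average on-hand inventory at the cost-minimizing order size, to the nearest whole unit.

Annual demand D = 790 × 50 = 39,500.
EOQ = √(2DS/H) = √(2 × 39,500 × 402 / 34.3) ≈ 962.23.
Average inventory = Q*/2 ≈ 962.23 / 2 = 481.116.

Average inventory ≈ 481 spools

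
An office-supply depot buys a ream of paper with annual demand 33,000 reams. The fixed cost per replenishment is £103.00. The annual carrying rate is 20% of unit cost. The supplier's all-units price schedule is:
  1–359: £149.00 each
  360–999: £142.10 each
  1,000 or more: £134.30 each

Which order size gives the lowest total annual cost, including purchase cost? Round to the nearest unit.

Holding cost per unit per year at price C is H = 0.20·C.
For each price level, check whether its EOQ is feasible; otherwise the best quantity at that price is the breakpoint.
Tier 1 (£149.00): EOQ = 477.6 exceeds tier's upper bound 359, so this tier is dominated.
EOQ at £142.10 = 489.1 (feasible in tier 2): TC = 33,000×£142.10 + (33,000/489.1)×103 + (489.1/2)×0.20×£142.10 = £4,703,199.61.
EOQ at £134.30 = 503.1 < 1000, so use break Q=1000: TC = 33,000×£134.30 + (33,000/1000.0)×103 + (1000.0/2)×0.20×£134.30 = £4,448,729.00.
Lowest total cost is £4,448,729.00 at Q = 1000.0.

Q* ≈ 1,000 reams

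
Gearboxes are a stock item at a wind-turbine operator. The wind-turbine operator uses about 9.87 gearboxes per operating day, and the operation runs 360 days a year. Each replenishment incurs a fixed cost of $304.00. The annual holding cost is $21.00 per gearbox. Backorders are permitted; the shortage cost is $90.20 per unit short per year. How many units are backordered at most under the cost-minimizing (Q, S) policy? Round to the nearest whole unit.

Annual demand D = 9.87 × 360 = 3,553.2.
With planned backorders, Q* = √(2DS/H) · √((H+B)/B).
√(2DS/H) = √(2 × 3,553.2 × 304 / 21) = 320.739.
√((H+B)/B) = √((21+90.2)/90.2) = 1.1103.
Q* ≈ 356.124.
S* = Q* · H/(H+B) = 356.124 × 21/111.2 ≈ 67.254.

S* ≈ 67 gearboxes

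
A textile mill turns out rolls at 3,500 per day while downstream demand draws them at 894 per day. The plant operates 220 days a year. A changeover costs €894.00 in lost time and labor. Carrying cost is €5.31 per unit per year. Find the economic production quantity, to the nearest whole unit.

Annual demand D = 894 × 220 = 196,680.
Production build-up factor (1 − d/p) = 1 − 894/3,500 = 0.7446.
Q* = √(2DS / (H(1 − d/p))) = √(2 × 196,680 × 894 / (5.31 × 0.7446)).
= √(351,663,840 / 3.9537) ≈ 9431.123.

Q* ≈ 9,431 rolls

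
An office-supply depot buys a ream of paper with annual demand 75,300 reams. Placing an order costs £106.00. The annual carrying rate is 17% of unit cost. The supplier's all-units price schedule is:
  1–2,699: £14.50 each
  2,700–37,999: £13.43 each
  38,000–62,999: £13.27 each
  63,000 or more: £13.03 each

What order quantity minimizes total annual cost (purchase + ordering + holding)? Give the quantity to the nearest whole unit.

Holding cost per unit per year at price C is H = 0.17·C.
Evaluate total cost at each tier's feasible EOQ or, if the EOQ is below the tier, at the tier's minimum quantity.
EOQ at £14.50 = 2544.8 (feasible in tier 1): TC = 75,300×£14.50 + (75,300/2544.8)×106 + (2544.8/2)×0.17×£14.50 = £1,098,122.98.
EOQ at £13.43 = 2644.3 < 2700, so use break Q=2700: TC = 75,300×£13.43 + (75,300/2700.0)×106 + (2700.0/2)×0.17×£13.43 = £1,017,317.41.
EOQ at £13.27 = 2660.1 < 38000, so use break Q=38000: TC = 75,300×£13.27 + (75,300/38000.0)×106 + (38000.0/2)×0.17×£13.27 = £1,042,303.15.
EOQ at £13.03 = 2684.5 < 63000, so use break Q=63000: TC = 75,300×£13.03 + (75,300/63000.0)×106 + (63000.0/2)×0.17×£13.03 = £1,051,061.35.
Lowest total cost is £1,017,317.41 at Q = 2700.0.

Q* ≈ 2,700 reams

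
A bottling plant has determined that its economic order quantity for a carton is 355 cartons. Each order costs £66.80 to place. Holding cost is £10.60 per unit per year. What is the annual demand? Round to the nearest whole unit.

D ≈ 9,999 cartons per year

Squaring Q* = √(2DS/H) gives Q*² = 2DS/H.
From Q* = √(2DS/H): D = Q*²H / (2S) = 355² × 10.6 / (2 × 66.8) = 9998.990.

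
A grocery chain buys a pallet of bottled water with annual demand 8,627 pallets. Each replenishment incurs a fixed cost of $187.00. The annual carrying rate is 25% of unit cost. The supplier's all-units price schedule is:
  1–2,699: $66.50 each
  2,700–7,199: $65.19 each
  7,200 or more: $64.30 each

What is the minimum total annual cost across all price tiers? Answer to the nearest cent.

Holding cost per unit per year at price C is H = 0.25·C.
Evaluate total cost at each tier's feasible EOQ or, if the EOQ is below the tier, at the tier's minimum quantity.
EOQ at $66.50 = 440.5 (feasible in tier 1): TC = 8,627×$66.50 + (8,627/440.5)×187 + (440.5/2)×0.25×$66.50 = $581,019.47.
EOQ at $65.19 = 444.9 < 2700, so use break Q=2700: TC = 8,627×$65.19 + (8,627/2700.0)×187 + (2700.0/2)×0.25×$65.19 = $584,993.25.
EOQ at $64.30 = 448.0 < 7200, so use break Q=7200: TC = 8,627×$64.30 + (8,627/7200.0)×187 + (7200.0/2)×0.25×$64.30 = $612,810.16.
Lowest total cost among the candidates is at Q = 440.5.

TC* ≈ $581,019.47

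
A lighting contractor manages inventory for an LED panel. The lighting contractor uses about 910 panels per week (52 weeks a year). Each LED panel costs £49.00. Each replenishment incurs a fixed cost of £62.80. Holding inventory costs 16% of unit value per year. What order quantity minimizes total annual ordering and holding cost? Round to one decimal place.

Q* ≈ 870.7 panels

Annual demand D = 910 × 52 = 47,320.
Holding cost H = 0.16 × £49.00 = £7.8400 per unit per year.
EOQ = √(2DS / H) = √(2 × 47,320 × 62.8 / 7.84).
= √(5,943,392 / 7.84) = √758,085.7143 ≈ 870.681.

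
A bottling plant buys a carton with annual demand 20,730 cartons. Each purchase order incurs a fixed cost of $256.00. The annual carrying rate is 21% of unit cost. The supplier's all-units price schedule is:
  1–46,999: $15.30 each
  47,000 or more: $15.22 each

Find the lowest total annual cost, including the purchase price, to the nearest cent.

TC* ≈ $323,008.69

Holding cost per unit per year at price C is H = 0.21·C.
For each price level, check whether its EOQ is feasible; otherwise the best quantity at that price is the breakpoint.
EOQ at $15.30 = 1817.5 (feasible in tier 1): TC = 20,730×$15.30 + (20,730/1817.5)×256 + (1817.5/2)×0.21×$15.30 = $323,008.69.
EOQ at $15.22 = 1822.3 < 47000, so use break Q=47000: TC = 20,730×$15.22 + (20,730/47000.0)×256 + (47000.0/2)×0.21×$15.22 = $390,734.21.
Lowest total cost among the candidates is at Q = 1817.5.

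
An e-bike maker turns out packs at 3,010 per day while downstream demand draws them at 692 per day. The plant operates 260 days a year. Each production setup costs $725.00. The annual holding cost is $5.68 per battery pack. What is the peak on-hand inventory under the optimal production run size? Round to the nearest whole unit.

Annual demand D = 692 × 260 = 179,920.
Production build-up factor (1 − d/p) = 1 − 692/3,010 = 0.7701.
Q* = √(2DS / (H(1 − d/p))) = √(2 × 179,920 × 725 / (5.68 × 0.7701)).
= √(260,884,000 / 4.3742) ≈ 7722.823.
Maximum inventory = Q*(1 − d/p) = 7722.823 × 0.7701 ≈ 5947.343.

I_max ≈ 5,947 packs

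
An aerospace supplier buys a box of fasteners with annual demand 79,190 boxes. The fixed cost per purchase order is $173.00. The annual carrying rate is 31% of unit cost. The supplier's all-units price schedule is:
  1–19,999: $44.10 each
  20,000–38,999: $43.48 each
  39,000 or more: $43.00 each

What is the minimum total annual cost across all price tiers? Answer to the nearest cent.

Holding cost per unit per year at price C is H = 0.31·C.
Evaluate total cost at each tier's feasible EOQ or, if the EOQ is below the tier, at the tier's minimum quantity.
EOQ at $44.10 = 1415.7 (feasible in tier 1): TC = 79,190×$44.10 + (79,190/1415.7)×173 + (1415.7/2)×0.31×$44.10 = $3,511,633.12.
EOQ at $43.48 = 1425.8 < 20000, so use break Q=20000: TC = 79,190×$43.48 + (79,190/20000.0)×173 + (20000.0/2)×0.31×$43.48 = $3,578,654.19.
EOQ at $43.00 = 1433.7 < 39000, so use break Q=39000: TC = 79,190×$43.00 + (79,190/39000.0)×173 + (39000.0/2)×0.31×$43.00 = $3,665,456.28.
Lowest total cost among the candidates is at Q = 1415.7.

TC* ≈ $3,511,633.12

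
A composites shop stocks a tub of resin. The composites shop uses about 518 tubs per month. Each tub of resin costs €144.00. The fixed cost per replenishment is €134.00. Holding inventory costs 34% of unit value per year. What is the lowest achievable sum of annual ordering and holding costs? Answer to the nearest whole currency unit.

Annual demand D = 518 × 12 = 6,216.
Holding cost H = 0.34 × €144.00 = €48.9600 per unit per year.
Q* = √(2DS/H) = √(2 × 6,216 × 134 / 48.96) ≈ 184.46.
At the optimum the two cost components are equal, so total cost = 2·(Q*/2)H = Q*·H.
Minimum total = √(2DSH) = √(2 × 6,216 × 134 × 48.96) ≈ 9031.161.

TC* ≈ €9,031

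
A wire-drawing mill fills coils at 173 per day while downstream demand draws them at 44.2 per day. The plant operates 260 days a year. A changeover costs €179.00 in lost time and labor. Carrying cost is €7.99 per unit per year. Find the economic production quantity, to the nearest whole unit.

Annual demand D = 44.2 × 260 = 11,492.
Production build-up factor (1 − d/p) = 1 − 44.2/173 = 0.7445.
Q* = √(2DS / (H(1 − d/p))) = √(2 × 11,492 × 179 / (7.99 × 0.7445)).
= √(4,114,136 / 5.9486) ≈ 831.632.

Q* ≈ 832 coils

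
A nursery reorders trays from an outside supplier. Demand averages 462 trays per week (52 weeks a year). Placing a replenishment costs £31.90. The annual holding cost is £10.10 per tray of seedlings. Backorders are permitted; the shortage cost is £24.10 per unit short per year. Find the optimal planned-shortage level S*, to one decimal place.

Annual demand D = 462 × 52 = 24,024.
With planned backorders, Q* = √(2DS/H) · √((H+B)/B).
√(2DS/H) = √(2 × 24,024 × 31.9 / 10.1) = 389.558.
√((H+B)/B) = √((10.1+24.1)/24.1) = 1.1913.
Q* ≈ 464.063.
S* = Q* · H/(H+B) = 464.063 × 10.1/34.2 ≈ 137.048.

S* ≈ 137.0 trays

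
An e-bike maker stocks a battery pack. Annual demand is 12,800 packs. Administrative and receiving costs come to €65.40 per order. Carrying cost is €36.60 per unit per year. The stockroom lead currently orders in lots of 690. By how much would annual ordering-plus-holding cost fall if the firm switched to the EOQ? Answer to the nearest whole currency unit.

Extra cost ≈ €6,012 per year

EOQ = √(2DS/H) = √(2 × 12,800 × 65.4 / 36.6) ≈ 213.88.
Cost at Q* = (D/Q*)S + (Q*/2)H = √(2DSH) ≈ €7,827.97.
Cost at Q = 690: (12,800/690)×65.4 + (690/2)×36.6 = €1,213.22 + €12,627.00 = €13,840.22.
Excess = €13,840.22 − €7,827.97 = €6,012.24.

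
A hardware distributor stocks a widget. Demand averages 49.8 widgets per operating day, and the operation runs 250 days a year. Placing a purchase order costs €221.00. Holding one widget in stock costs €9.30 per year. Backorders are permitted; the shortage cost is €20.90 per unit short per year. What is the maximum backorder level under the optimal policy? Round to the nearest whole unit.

Annual demand D = 49.8 × 250 = 12,450.
With planned backorders, Q* = √(2DS/H) · √((H+B)/B).
√(2DS/H) = √(2 × 12,450 × 221 / 9.3) = 769.227.
√((H+B)/B) = √((9.3+20.9)/20.9) = 1.2021.
Q* ≈ 924.666.
S* = Q* · H/(H+B) = 924.666 × 9.3/30.2 ≈ 284.748.

S* ≈ 285 widgets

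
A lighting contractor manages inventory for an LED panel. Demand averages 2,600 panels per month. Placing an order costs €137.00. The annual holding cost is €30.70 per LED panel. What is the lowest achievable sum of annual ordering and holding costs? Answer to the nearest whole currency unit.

Annual demand D = 2,600 × 12 = 31,200.
EOQ = √(2DS/H) = √(2 × 31,200 × 137 / 30.7) ≈ 527.70.
At the optimum the two cost components are equal, so total cost = 2·(Q*/2)H = Q*·H.
Minimum total = √(2DSH) = √(2 × 31,200 × 137 × 30.7) ≈ 16200.252.

TC* ≈ €16,200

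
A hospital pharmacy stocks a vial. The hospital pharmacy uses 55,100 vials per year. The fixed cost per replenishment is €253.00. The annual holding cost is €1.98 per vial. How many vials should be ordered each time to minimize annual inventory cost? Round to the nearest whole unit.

Q* ≈ 3,752 vials

EOQ = √(2DS / H) = √(2 × 55,100 × 253 / 1.98).
= √(27,880,600 / 1.98) = √14,081,111.1111 ≈ 3752.481.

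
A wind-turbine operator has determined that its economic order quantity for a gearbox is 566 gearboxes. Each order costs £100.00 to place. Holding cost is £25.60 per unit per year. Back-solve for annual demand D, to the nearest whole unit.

Squaring Q* = √(2DS/H) gives Q*² = 2DS/H.
From Q* = √(2DS/H): D = Q*²H / (2S) = 566² × 25.6 / (2 × 100) = 41005.568.

D ≈ 41,006 gearboxes per year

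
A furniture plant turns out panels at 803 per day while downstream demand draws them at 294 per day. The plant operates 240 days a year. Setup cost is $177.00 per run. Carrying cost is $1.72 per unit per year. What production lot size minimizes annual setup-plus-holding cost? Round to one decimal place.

Q* ≈ 4,786.5 panels

Annual demand D = 294 × 240 = 70,560.
Production build-up factor (1 − d/p) = 1 − 294/803 = 0.6339.
Q* = √(2DS / (H(1 − d/p))) = √(2 × 70,560 × 177 / (1.72 × 0.6339)).
= √(24,978,240 / 1.0903) ≈ 4786.473.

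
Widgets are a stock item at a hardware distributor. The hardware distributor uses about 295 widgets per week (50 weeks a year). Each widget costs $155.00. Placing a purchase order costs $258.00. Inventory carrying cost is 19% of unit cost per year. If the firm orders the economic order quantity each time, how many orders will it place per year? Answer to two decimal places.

Annual demand D = 295 × 50 = 14,750.
Holding cost H = 0.19 × $155.00 = $29.4500 per unit per year.
EOQ = √(2DS/H) = √(2 × 14,750 × 258 / 29.45) ≈ 508.37.
Orders per year = D / Q* = 14,750 / 508.37 ≈ 29.014.

N ≈ 29.01 orders per year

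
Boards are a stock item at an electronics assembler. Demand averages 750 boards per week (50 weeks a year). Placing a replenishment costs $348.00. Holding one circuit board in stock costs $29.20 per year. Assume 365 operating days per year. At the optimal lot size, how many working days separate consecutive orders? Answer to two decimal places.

T ≈ 9.20 days

Annual demand D = 750 × 50 = 37,500.
The optimal lot size = √(2DS/H) = √(2 × 37,500 × 348 / 29.2) ≈ 945.43.
Cycle time = Q*/D × 365 = 945.43 / 37,500 × 365 ≈ 9.202 days.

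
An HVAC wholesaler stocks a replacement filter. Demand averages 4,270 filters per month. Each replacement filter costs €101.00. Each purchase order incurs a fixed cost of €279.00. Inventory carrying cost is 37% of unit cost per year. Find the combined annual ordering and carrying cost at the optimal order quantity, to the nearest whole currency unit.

TC* ≈ €32,688

Annual demand D = 4,270 × 12 = 51,240.
Holding cost H = 0.37 × €101.00 = €37.3700 per unit per year.
Q* = √(2DS/H) = √(2 × 51,240 × 279 / 37.37) ≈ 874.70.
At the optimum the two cost components are equal, so total cost = 2·(Q*/2)H = Q*·H.
Minimum total = √(2DSH) = √(2 × 51,240 × 279 × 37.37) ≈ 32687.613.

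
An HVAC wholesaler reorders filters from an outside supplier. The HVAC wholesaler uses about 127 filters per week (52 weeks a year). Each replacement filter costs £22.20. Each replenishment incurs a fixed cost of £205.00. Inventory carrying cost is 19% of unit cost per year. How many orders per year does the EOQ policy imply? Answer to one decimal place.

Annual demand D = 127 × 52 = 6,604.
Holding cost H = 0.19 × £22.20 = £4.2180 per unit per year.
The optimal lot size = √(2DS/H) = √(2 × 6,604 × 205 / 4.218) ≈ 801.20.
Orders per year = D / Q* = 6,604 / 801.20 ≈ 8.243.

N ≈ 8.2 orders per year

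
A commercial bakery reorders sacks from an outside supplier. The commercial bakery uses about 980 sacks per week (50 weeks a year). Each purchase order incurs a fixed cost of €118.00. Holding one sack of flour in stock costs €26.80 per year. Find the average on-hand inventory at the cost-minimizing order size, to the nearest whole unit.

Average inventory ≈ 328 sacks

Annual demand D = 980 × 50 = 49,000.
EOQ = √(2DS/H) = √(2 × 49,000 × 118 / 26.8) ≈ 656.88.
Average inventory = Q*/2 ≈ 656.88 / 2 = 328.440.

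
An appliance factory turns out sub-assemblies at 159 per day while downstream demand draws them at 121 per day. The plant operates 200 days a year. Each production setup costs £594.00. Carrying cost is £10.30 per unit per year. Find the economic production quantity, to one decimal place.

Annual demand D = 121 × 200 = 24,200.
Production build-up factor (1 − d/p) = 1 − 121/159 = 0.2390.
Q* = √(2DS / (H(1 − d/p))) = √(2 × 24,200 × 594 / (10.3 × 0.2390)).
= √(28,749,600 / 2.4616) ≈ 3417.465.

Q* ≈ 3,417.5 sub-assemblies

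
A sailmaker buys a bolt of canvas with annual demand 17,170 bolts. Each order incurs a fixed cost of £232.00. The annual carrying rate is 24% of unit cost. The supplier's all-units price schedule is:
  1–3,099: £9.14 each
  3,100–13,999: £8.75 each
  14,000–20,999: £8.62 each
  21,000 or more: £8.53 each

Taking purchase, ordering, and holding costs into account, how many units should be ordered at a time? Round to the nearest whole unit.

Q* ≈ 3,100 bolts

Holding cost per unit per year at price C is H = 0.24·C.
Evaluate total cost at each tier's feasible EOQ or, if the EOQ is below the tier, at the tier's minimum quantity.
EOQ at £9.14 = 1905.7 (feasible in tier 1): TC = 17,170×£9.14 + (17,170/1905.7)×232 + (1905.7/2)×0.24×£9.14 = £161,114.25.
EOQ at £8.75 = 1947.8 < 3100, so use break Q=3100: TC = 17,170×£8.75 + (17,170/3100.0)×232 + (3100.0/2)×0.24×£8.75 = £154,777.48.
EOQ at £8.62 = 1962.4 < 14000, so use break Q=14000: TC = 17,170×£8.62 + (17,170/14000.0)×232 + (14000.0/2)×0.24×£8.62 = £162,771.53.
EOQ at £8.53 = 1972.7 < 21000, so use break Q=21000: TC = 17,170×£8.53 + (17,170/21000.0)×232 + (21000.0/2)×0.24×£8.53 = £168,145.39.
Lowest total cost is £154,777.48 at Q = 3100.0.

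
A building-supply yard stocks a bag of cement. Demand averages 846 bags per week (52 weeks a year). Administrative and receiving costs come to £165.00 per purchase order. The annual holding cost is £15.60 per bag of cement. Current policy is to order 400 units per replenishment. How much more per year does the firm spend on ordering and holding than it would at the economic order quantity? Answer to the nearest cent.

Extra cost ≈ £6,217.75 per year

Annual demand D = 846 × 52 = 43,992.
EOQ = √(2DS/H) = √(2 × 43,992 × 165 / 15.6) ≈ 964.68.
Cost at Q* = (D/Q*)S + (Q*/2)H = √(2DSH) ≈ £15,048.95.
Cost at Q = 400: (43,992/400)×165 + (400/2)×15.6 = £18,146.70 + £3,120.00 = £21,266.70.
Excess = £21,266.70 − £15,048.95 = £6,217.75.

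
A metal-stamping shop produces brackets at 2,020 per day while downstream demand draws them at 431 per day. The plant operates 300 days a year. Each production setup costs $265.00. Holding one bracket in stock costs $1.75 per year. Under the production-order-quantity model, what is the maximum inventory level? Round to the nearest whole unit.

I_max ≈ 5,550 brackets

Annual demand D = 431 × 300 = 129,300.
Production build-up factor (1 − d/p) = 1 − 431/2,020 = 0.7866.
Q* = √(2DS / (H(1 − d/p))) = √(2 × 129,300 × 265 / (1.75 × 0.7866)).
= √(68,529,000 / 1.3766) ≈ 7055.567.
Maximum inventory = Q*(1 − d/p) = 7055.567 × 0.7866 ≈ 5550.146.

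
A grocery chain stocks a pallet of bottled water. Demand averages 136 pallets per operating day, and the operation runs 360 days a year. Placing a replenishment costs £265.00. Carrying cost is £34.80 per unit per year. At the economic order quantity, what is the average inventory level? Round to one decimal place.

Average inventory ≈ 431.8 pallets

Annual demand D = 136 × 360 = 48,960.
The optimal lot size = √(2DS/H) = √(2 × 48,960 × 265 / 34.8) ≈ 863.51.
Average inventory = Q*/2 ≈ 863.51 / 2 = 431.757.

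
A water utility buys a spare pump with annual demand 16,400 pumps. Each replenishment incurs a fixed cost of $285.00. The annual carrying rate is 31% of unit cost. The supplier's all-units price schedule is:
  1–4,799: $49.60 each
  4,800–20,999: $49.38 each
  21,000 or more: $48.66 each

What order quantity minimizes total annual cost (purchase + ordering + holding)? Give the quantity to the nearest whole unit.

Q* ≈ 780 pumps

Holding cost per unit per year at price C is H = 0.31·C.
For each price level, check whether its EOQ is feasible; otherwise the best quantity at that price is the breakpoint.
EOQ at $49.60 = 779.7 (feasible in tier 1): TC = 16,400×$49.60 + (16,400/779.7)×285 + (779.7/2)×0.31×$49.60 = $825,428.95.
EOQ at $49.38 = 781.5 < 4800, so use break Q=4800: TC = 16,400×$49.38 + (16,400/4800.0)×285 + (4800.0/2)×0.31×$49.38 = $847,544.47.
EOQ at $48.66 = 787.2 < 21000, so use break Q=21000: TC = 16,400×$48.66 + (16,400/21000.0)×285 + (21000.0/2)×0.31×$48.66 = $956,634.87.
Lowest total cost is $825,428.95 at Q = 779.7.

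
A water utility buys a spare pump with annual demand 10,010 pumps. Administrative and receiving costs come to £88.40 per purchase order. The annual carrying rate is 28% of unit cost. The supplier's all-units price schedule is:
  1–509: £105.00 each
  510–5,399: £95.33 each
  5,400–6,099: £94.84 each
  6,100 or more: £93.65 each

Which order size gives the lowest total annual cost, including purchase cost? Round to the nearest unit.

Q* ≈ 510 pumps

Holding cost per unit per year at price C is H = 0.28·C.
For each price level, check whether its EOQ is feasible; otherwise the best quantity at that price is the breakpoint.
EOQ at £105.00 = 245.3 (feasible in tier 1): TC = 10,010×£105.00 + (10,010/245.3)×88.4 + (245.3/2)×0.28×£105.00 = £1,058,263.26.
EOQ at £95.33 = 257.5 < 510, so use break Q=510: TC = 10,010×£95.33 + (10,010/510.0)×88.4 + (510.0/2)×0.28×£95.33 = £962,794.93.
EOQ at £94.84 = 258.2 < 5400, so use break Q=5400: TC = 10,010×£94.84 + (10,010/5400.0)×88.4 + (5400.0/2)×0.28×£94.84 = £1,021,211.31.
EOQ at £93.65 = 259.8 < 6100, so use break Q=6100: TC = 10,010×£93.65 + (10,010/6100.0)×88.4 + (6100.0/2)×0.28×£93.65 = £1,017,558.66.
Lowest total cost is £962,794.93 at Q = 510.0.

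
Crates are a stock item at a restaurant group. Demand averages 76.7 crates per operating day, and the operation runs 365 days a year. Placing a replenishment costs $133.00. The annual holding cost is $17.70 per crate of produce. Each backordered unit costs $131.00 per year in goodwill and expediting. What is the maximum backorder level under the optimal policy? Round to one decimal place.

Annual demand D = 76.7 × 365 = 27,995.5.
With planned backorders, Q* = √(2DS/H) · √((H+B)/B).
√(2DS/H) = √(2 × 27,995.5 × 133 / 17.7) = 648.632.
√((H+B)/B) = √((17.7+131)/131) = 1.0654.
Q* ≈ 691.064.
S* = Q* · H/(H+B) = 691.064 × 17.7/148.7 ≈ 82.258.

S* ≈ 82.3 crates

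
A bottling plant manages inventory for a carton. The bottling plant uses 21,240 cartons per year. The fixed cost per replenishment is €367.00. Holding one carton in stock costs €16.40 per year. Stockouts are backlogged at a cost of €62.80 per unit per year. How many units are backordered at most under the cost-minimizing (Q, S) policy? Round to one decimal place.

With planned backorders, Q* = √(2DS/H) · √((H+B)/B).
√(2DS/H) = √(2 × 21,240 × 367 / 16.4) = 974.997.
√((H+B)/B) = √((16.4+62.8)/62.8) = 1.1230.
Q* ≈ 1094.929.
S* = Q* · H/(H+B) = 1094.929 × 16.4/79.2 ≈ 226.728.

S* ≈ 226.7 cartons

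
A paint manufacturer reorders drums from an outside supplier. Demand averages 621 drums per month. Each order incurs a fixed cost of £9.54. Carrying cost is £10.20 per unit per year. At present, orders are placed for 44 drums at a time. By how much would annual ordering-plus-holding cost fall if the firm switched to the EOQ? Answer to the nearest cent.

Extra cost ≈ £635.85 per year

Annual demand D = 621 × 12 = 7,452.
EOQ = √(2DS/H) = √(2 × 7,452 × 9.54 / 10.2) ≈ 118.07.
Cost at Q* = (D/Q*)S + (Q*/2)H = √(2DSH) ≈ £1,204.28.
Cost at Q = 44: (7,452/44)×9.54 + (44/2)×10.2 = £1,615.73 + £224.40 = £1,840.13.
Excess = £1,840.13 − £1,204.28 = £635.85.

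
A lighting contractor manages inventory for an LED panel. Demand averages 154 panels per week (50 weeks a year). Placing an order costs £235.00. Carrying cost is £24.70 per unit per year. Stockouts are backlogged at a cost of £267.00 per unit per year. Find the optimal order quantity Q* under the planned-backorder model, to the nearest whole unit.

Annual demand D = 154 × 50 = 7,700.
With planned backorders, Q* = √(2DS/H) · √((H+B)/B).
√(2DS/H) = √(2 × 7,700 × 235 / 24.7) = 382.777.
√((H+B)/B) = √((24.7+267)/267) = 1.0452.
Q* ≈ 400.091.

Q* ≈ 400 panels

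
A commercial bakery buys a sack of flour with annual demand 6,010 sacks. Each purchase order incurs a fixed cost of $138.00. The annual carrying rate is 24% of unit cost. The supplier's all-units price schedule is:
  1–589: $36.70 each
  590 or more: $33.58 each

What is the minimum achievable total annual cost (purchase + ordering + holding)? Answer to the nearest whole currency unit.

TC* ≈ $205,599

Holding cost per unit per year at price C is H = 0.24·C.
Candidates are each tier's EOQ (if it falls in that tier) and each price-break quantity.
EOQ at $36.70 = 434.0 (feasible in tier 1): TC = 6,010×$36.70 + (6,010/434.0)×138 + (434.0/2)×0.24×$36.70 = $224,389.35.
EOQ at $33.58 = 453.7 < 590, so use break Q=590: TC = 6,010×$33.58 + (6,010/590.0)×138 + (590.0/2)×0.24×$33.58 = $205,598.99.
Lowest total cost among the candidates is at Q = 590.0.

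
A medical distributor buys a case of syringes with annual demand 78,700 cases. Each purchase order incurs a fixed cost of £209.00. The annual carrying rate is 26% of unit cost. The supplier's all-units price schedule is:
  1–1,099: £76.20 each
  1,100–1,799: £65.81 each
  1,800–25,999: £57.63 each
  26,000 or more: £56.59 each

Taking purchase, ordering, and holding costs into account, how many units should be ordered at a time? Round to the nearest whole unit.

Q* ≈ 1,800 cases

Holding cost per unit per year at price C is H = 0.26·C.
For each price level, check whether its EOQ is feasible; otherwise the best quantity at that price is the breakpoint.
Tier 1 (£76.20): EOQ = 1288.6 exceeds tier's upper bound 1099, so this tier is dominated.
EOQ at £65.81 = 1386.6 (feasible in tier 2): TC = 78,700×£65.81 + (78,700/1386.6)×209 + (1386.6/2)×0.26×£65.81 = £5,202,972.10.
EOQ at £57.63 = 1481.7 < 1800, so use break Q=1800: TC = 78,700×£57.63 + (78,700/1800.0)×209 + (1800.0/2)×0.26×£57.63 = £4,558,104.36.
EOQ at £56.59 = 1495.3 < 26000, so use break Q=26000: TC = 78,700×£56.59 + (78,700/26000.0)×209 + (26000.0/2)×0.26×£56.59 = £4,645,539.83.
Lowest total cost is £4,558,104.36 at Q = 1800.0.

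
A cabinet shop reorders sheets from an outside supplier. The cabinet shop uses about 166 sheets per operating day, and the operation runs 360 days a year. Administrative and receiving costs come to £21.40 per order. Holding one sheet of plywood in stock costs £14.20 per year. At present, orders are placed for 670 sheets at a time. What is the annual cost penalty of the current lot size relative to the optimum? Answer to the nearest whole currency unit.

Extra cost ≈ £639 per year

Annual demand D = 166 × 360 = 59,760.
EOQ = √(2DS/H) = √(2 × 59,760 × 21.4 / 14.2) ≈ 424.41.
Cost at Q* = (D/Q*)S + (Q*/2)H = √(2DSH) ≈ £6,026.59.
Cost at Q = 670: (59,760/670)×21.4 + (670/2)×14.2 = £1,908.75 + £4,757.00 = £6,665.75.
Excess = £6,665.75 − £6,026.59 = £639.17.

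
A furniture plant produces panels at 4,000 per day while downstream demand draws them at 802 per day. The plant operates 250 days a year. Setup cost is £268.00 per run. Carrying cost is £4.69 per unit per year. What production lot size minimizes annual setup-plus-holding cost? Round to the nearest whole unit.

Q* ≈ 5,354 panels

Annual demand D = 802 × 250 = 200,500.
Production build-up factor (1 − d/p) = 1 − 802/4,000 = 0.7995.
Q* = √(2DS / (H(1 − d/p))) = √(2 × 200,500 × 268 / (4.69 × 0.7995)).
= √(107,468,000 / 3.7497) ≈ 5353.575.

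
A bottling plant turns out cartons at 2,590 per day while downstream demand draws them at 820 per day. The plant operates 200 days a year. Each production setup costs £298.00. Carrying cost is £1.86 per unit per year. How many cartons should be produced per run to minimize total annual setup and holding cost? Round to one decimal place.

Q* ≈ 8,769.0 cartons

Annual demand D = 820 × 200 = 164,000.
Production build-up factor (1 − d/p) = 1 − 820/2,590 = 0.6834.
Q* = √(2DS / (H(1 − d/p))) = √(2 × 164,000 × 298 / (1.86 × 0.6834)).
= √(97,744,000 / 1.2711) ≈ 8769.036.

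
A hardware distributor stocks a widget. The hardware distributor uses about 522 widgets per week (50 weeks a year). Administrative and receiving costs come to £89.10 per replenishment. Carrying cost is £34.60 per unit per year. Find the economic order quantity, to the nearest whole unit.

Q* ≈ 367 widgets

Annual demand D = 522 × 50 = 26,100.
EOQ = √(2DS / H) = √(2 × 26,100 × 89.1 / 34.6).
= √(4,651,020 / 34.6) = √134,422.5434 ≈ 366.637.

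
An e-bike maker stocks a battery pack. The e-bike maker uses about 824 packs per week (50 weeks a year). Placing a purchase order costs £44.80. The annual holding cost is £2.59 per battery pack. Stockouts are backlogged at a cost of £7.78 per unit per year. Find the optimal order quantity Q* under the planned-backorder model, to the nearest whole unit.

Annual demand D = 824 × 50 = 41,200.
With planned backorders, Q* = √(2DS/H) · √((H+B)/B).
√(2DS/H) = √(2 × 41,200 × 44.8 / 2.59) = 1193.858.
√((H+B)/B) = √((2.59+7.78)/7.78) = 1.1545.
Q* ≈ 1378.327.

Q* ≈ 1,378 packs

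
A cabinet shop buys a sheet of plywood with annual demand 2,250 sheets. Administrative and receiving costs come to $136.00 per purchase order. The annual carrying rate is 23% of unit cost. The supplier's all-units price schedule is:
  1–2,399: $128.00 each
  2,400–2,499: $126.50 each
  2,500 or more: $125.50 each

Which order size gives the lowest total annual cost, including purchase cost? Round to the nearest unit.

Q* ≈ 144 sheets

Holding cost per unit per year at price C is H = 0.23·C.
Evaluate total cost at each tier's feasible EOQ or, if the EOQ is below the tier, at the tier's minimum quantity.
EOQ at $128.00 = 144.2 (feasible in tier 1): TC = 2,250×$128.00 + (2,250/144.2)×136 + (144.2/2)×0.23×$128.00 = $292,244.68.
EOQ at $126.50 = 145.0 < 2400, so use break Q=2400: TC = 2,250×$126.50 + (2,250/2400.0)×136 + (2400.0/2)×0.23×$126.50 = $319,666.50.
EOQ at $125.50 = 145.6 < 2500, so use break Q=2500: TC = 2,250×$125.50 + (2,250/2500.0)×136 + (2500.0/2)×0.23×$125.50 = $318,578.65.
Lowest total cost is $292,244.68 at Q = 144.2.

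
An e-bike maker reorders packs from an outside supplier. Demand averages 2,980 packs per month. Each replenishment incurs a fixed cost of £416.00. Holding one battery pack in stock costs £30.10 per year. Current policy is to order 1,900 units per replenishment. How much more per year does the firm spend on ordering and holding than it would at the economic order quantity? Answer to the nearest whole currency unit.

Annual demand D = 2,980 × 12 = 35,760.
EOQ = √(2DS/H) = √(2 × 35,760 × 416 / 30.1) ≈ 994.21.
Cost at Q* = (D/Q*)S + (Q*/2)H = √(2DSH) ≈ £29,925.66.
Cost at Q = 1,900: (35,760/1,900)×416 + (1,900/2)×30.1 = £7,829.56 + £28,595.00 = £36,424.56.
Excess = £36,424.56 − £29,925.66 = £6,498.90.

Extra cost ≈ £6,499 per year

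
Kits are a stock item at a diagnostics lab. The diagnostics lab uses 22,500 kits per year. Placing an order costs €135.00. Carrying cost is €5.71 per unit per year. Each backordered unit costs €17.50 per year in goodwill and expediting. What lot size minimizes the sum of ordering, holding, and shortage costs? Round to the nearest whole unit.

With planned backorders, Q* = √(2DS/H) · √((H+B)/B).
√(2DS/H) = √(2 × 22,500 × 135 / 5.71) = 1031.466.
√((H+B)/B) = √((5.71+17.5)/17.5) = 1.1516.
Q* ≈ 1187.883.

Q* ≈ 1,188 kits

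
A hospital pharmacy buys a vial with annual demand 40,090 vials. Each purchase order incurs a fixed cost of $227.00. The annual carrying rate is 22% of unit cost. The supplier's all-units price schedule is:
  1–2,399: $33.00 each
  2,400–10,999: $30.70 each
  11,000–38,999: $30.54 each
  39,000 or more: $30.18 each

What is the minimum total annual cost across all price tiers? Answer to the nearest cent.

TC* ≈ $1,242,659.65

Holding cost per unit per year at price C is H = 0.22·C.
Evaluate total cost at each tier's feasible EOQ or, if the EOQ is below the tier, at the tier's minimum quantity.
EOQ at $33.00 = 1583.4 (feasible in tier 1): TC = 40,090×$33.00 + (40,090/1583.4)×227 + (1583.4/2)×0.22×$33.00 = $1,334,465.14.
EOQ at $30.70 = 1641.6 < 2400, so use break Q=2400: TC = 40,090×$30.70 + (40,090/2400.0)×227 + (2400.0/2)×0.22×$30.70 = $1,242,659.65.
EOQ at $30.54 = 1645.9 < 11000, so use break Q=11000: TC = 40,090×$30.54 + (40,090/11000.0)×227 + (11000.0/2)×0.22×$30.54 = $1,262,129.31.
EOQ at $30.18 = 1655.7 < 39000, so use break Q=39000: TC = 40,090×$30.18 + (40,090/39000.0)×227 + (39000.0/2)×0.22×$30.18 = $1,339,621.74.
Lowest total cost among the candidates is at Q = 2400.0.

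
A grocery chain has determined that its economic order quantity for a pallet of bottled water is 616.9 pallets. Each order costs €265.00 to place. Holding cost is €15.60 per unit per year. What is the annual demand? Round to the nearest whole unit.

D ≈ 11,202 pallets per year

Squaring Q* = √(2DS/H) gives Q*² = 2DS/H.
From Q* = √(2DS/H): D = Q*²H / (2S) = 616.9² × 15.6 / (2 × 265) = 11201.554.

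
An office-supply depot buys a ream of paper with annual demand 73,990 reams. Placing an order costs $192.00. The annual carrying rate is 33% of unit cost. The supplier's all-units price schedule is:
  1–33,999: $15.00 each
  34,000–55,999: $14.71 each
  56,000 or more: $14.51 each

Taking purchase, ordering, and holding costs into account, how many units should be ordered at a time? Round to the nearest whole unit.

Holding cost per unit per year at price C is H = 0.33·C.
Evaluate total cost at each tier's feasible EOQ or, if the EOQ is below the tier, at the tier's minimum quantity.
EOQ at $15.00 = 2395.8 (feasible in tier 1): TC = 73,990×$15.00 + (73,990/2395.8)×192 + (2395.8/2)×0.33×$15.00 = $1,121,709.18.
EOQ at $14.71 = 2419.3 < 34000, so use break Q=34000: TC = 73,990×$14.71 + (73,990/34000.0)×192 + (34000.0/2)×0.33×$14.71 = $1,171,333.83.
EOQ at $14.51 = 2435.9 < 56000, so use break Q=56000: TC = 73,990×$14.51 + (73,990/56000.0)×192 + (56000.0/2)×0.33×$14.51 = $1,207,920.98.
Lowest total cost is $1,121,709.18 at Q = 2395.8.

Q* ≈ 2,396 reams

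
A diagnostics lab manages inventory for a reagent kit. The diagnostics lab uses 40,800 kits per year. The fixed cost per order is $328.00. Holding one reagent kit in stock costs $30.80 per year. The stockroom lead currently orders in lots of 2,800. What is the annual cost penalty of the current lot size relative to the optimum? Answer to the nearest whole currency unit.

EOQ = √(2DS/H) = √(2 × 40,800 × 328 / 30.8) ≈ 932.19.
Cost at Q* = (D/Q*)S + (Q*/2)H = √(2DSH) ≈ $28,711.60.
Cost at Q = 2,800: (40,800/2,800)×328 + (2,800/2)×30.8 = $4,779.43 + $43,120.00 = $47,899.43.
Excess = $47,899.43 − $28,711.60 = $19,187.83.

Extra cost ≈ $19,188 per year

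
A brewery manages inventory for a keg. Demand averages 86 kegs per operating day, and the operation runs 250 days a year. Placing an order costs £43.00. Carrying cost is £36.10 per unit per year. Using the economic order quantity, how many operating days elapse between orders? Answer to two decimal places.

T ≈ 2.63 days

Annual demand D = 86 × 250 = 21,500.
Q* = √(2DS/H) = √(2 × 21,500 × 43 / 36.1) ≈ 226.32.
Cycle time = Q*/D × 250 = 226.32 / 21,500 × 250 ≈ 2.632 days.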